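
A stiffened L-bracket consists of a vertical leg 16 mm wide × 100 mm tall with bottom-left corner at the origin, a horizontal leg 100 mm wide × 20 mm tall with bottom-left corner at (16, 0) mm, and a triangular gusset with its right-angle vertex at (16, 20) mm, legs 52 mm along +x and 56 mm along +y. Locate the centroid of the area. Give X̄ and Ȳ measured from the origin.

Part | A | x̄ᵢ | ȳᵢ | A·x̄ᵢ | A·ȳᵢ
vertical leg | 1600.00 | 8.00 | 50.00 | 12800.00 | 80000.00
horizontal leg | 2000.00 | 66.00 | 10.00 | 132000.00 | 20000.00
gusset | 1456.00 | 33.33 | 38.67 | 48533.33 | 56298.67
Σ | 5056.00 |  |  | 193333.33 | 156298.67
X̄ = 193333.33 / 5056.00 = 38.24 mm
Ȳ = 156298.67 / 5056.00 = 30.91 mm

X̄ = 38.24 mm, Ȳ = 30.91 mm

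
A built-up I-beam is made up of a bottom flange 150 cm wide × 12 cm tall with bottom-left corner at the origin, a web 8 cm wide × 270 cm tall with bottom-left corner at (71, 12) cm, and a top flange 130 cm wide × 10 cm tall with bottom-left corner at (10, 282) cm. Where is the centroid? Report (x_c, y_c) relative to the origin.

x_c = 75.00 cm, y_c = 133.35 cm

bottom flange: A = 150 × 12 = 1800.00, centroid at (75.00, 6.00).
web: A = 8 × 270 = 2160.00, centroid at (75.00, 147.00).
top flange: A = 130 × 10 = 1300.00, centroid at (75.00, 287.00).
ΣA = 5260.00 cm², ΣAx_c = 394500.00 cm³, ΣAy_c = 701420.00 cm³.
x_c = 394500.00/5260.00 = 75.00 cm; y_c = 701420.00/5260.00 = 133.35 cm.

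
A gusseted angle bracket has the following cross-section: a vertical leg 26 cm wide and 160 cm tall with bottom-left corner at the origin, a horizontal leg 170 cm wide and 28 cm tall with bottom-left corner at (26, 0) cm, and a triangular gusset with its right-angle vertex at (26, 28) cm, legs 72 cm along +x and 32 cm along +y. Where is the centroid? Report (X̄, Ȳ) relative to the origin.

Part | A | x̄ᵢ | ȳᵢ | A·x̄ᵢ | A·ȳᵢ
vertical leg | 4160.00 | 13.00 | 80.00 | 54080.00 | 332800.00
horizontal leg | 4760.00 | 111.00 | 14.00 | 528360.00 | 66640.00
gusset | 1152.00 | 50.00 | 38.67 | 57600.00 | 44544.00
Σ | 10072.00 |  |  | 640040.00 | 443984.00
X̄ = 640040.00 / 10072.00 = 63.55 cm
Ȳ = 443984.00 / 10072.00 = 44.08 cm

X̄ = 63.55 cm, Ȳ = 44.08 cm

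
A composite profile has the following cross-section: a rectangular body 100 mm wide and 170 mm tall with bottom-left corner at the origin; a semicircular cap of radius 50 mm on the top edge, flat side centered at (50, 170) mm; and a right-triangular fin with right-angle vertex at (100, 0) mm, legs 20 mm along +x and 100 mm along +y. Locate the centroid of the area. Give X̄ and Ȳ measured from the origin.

Part | A | x̄ᵢ | ȳᵢ | A·x̄ᵢ | A·ȳᵢ
rectangular body | 17000.00 | 50.00 | 85.00 | 850000.00 | 1445000.00
semicircular top | 3926.99 | 50.00 | 191.22 | 196349.54 | 750921.77
triangular fin | 1000.00 | 106.67 | 33.33 | 106666.67 | 33333.33
Σ | 21926.99 |  |  | 1153016.21 | 2229255.11
X̄ = 1153016.21 / 21926.99 = 52.58 mm
Ȳ = 2229255.11 / 21926.99 = 101.67 mm

X̄ = 52.58 mm, Ȳ = 101.67 mm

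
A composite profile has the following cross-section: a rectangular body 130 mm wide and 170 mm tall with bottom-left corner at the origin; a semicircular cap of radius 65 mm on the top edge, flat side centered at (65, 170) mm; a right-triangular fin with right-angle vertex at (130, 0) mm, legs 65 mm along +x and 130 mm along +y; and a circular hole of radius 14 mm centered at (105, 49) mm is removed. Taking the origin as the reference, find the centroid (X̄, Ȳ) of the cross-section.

rectangular body: A = 130 × 170 = 22100.00, centroid at (65.00, 85.00).
semicircular top: A = ½π·65² = 6636.61, centroid at (65.00, 197.59).
triangular fin: A = ½·65·130 = 4225.00, centroid at (151.67, 43.33).
hole: A = −π·14² = -615.75, centroid at (105.00, 49.00).
ΣA = 32345.86 mm²
ΣAX̄ = (22100.00)(65.00) + (6636.61)(65.00) + (4225.00)(151.67) + (-615.75)(105.00) = 2444017.63 mm³
ΣAȲ = (22100.00)(85.00) + (6636.61)(197.59) + (4225.00)(43.33) + (-615.75)(49.00) = 3342719.27 mm³
X̄ = 2444017.63 / 32345.86 = 75.56 mm
Ȳ = 3342719.27 / 32345.86 = 103.34 mm

X̄ = 75.56 mm, Ȳ = 103.34 mm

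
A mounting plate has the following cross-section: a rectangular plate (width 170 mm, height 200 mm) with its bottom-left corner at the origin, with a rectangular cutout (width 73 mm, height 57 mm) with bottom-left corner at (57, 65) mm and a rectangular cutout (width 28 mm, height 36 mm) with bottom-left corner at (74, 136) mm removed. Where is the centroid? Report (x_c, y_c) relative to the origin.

Part | A | x̄ᵢ | ȳᵢ | A·x̄ᵢ | A·ȳᵢ
plate | 34000.00 | 85.00 | 100.00 | 2890000.00 | 3400000.00
hole 1 | -4161.00 | 93.50 | 93.50 | -389053.50 | -389053.50
hole 2 | -1008.00 | 88.00 | 154.00 | -88704.00 | -155232.00
Σ | 28831.00 |  |  | 2412242.50 | 2855714.50
x_c = 2412242.50 / 28831.00 = 83.67 mm
y_c = 2855714.50 / 28831.00 = 99.05 mm

x_c = 83.67 mm, y_c = 99.05 mm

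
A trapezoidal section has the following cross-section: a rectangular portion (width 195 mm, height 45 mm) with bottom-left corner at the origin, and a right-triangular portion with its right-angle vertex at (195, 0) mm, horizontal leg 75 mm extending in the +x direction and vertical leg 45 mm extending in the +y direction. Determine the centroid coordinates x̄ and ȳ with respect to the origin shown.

x̄ = 117.26 mm, ȳ = 21.29 mm

rectangular portion: A = 195 × 45 = 8775.00, centroid at (97.50, 22.50).
triangular portion: A = ½·75·45 = 1687.50, centroid at (220.00, 15.00).
ΣA = 10462.50 mm²
ΣAx̄ = (8775.00)(97.50) + (1687.50)(220.00) = 1226812.50 mm³
ΣAȳ = (8775.00)(22.50) + (1687.50)(15.00) = 222750.00 mm³
x̄ = 1226812.50 / 10462.50 = 117.26 mm
ȳ = 222750.00 / 10462.50 = 21.29 mm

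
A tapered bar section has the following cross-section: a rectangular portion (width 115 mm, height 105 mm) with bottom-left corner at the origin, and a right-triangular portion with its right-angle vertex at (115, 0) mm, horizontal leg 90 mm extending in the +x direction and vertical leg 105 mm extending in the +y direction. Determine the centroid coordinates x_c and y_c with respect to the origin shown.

x_c = 82.11 mm, y_c = 47.58 mm

rectangular portion: A = 115 × 105 = 12075.00, centroid at (57.50, 52.50).
triangular portion: A = ½·90·105 = 4725.00, centroid at (145.00, 35.00).
ΣA = 16800.00 mm², ΣAx_c = 1379437.50 mm³, ΣAy_c = 799312.50 mm³.
x_c = 1379437.50/16800.00 = 82.11 mm; y_c = 799312.50/16800.00 = 47.58 mm.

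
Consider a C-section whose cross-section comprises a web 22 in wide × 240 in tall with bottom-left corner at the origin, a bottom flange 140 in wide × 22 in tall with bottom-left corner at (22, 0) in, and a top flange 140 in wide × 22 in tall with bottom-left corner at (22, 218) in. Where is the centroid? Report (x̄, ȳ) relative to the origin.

web: A = 22 × 240 = 5280.00, centroid at (11.00, 120.00).
bottom flange: A = 140 × 22 = 3080.00, centroid at (92.00, 11.00).
top flange: A = 140 × 22 = 3080.00, centroid at (92.00, 229.00).
ΣA = 11440.00 in²
ΣAx̄ = (5280.00)(11.00) + (3080.00)(92.00) + (3080.00)(92.00) = 624800.00 in³
ΣAȳ = (5280.00)(120.00) + (3080.00)(11.00) + (3080.00)(229.00) = 1372800.00 in³
x̄ = 624800.00 / 11440.00 = 54.62 in
ȳ = 1372800.00 / 11440.00 = 120.00 in

x̄ = 54.62 in, ȳ = 120.00 in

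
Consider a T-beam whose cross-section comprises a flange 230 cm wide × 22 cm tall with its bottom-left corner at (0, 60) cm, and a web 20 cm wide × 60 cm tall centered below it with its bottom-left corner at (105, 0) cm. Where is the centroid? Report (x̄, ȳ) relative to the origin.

x̄ = 115.00 cm, ȳ = 63.14 cm

web: A = 20 × 60 = 1200.00, centroid at (115.00, 30.00).
flange: A = 230 × 22 = 5060.00, centroid at (115.00, 71.00).
ΣA = 6260.00 cm², ΣAx̄ = 719900.00 cm³, ΣAȳ = 395260.00 cm³.
x̄ = 719900.00/6260.00 = 115.00 cm; ȳ = 395260.00/6260.00 = 63.14 cm.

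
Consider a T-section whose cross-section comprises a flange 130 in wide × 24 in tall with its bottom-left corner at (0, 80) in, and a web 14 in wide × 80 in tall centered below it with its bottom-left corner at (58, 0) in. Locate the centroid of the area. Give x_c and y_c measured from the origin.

Part | A | x̄ᵢ | ȳᵢ | A·x̄ᵢ | A·ȳᵢ
web | 1120.00 | 65.00 | 40.00 | 72800.00 | 44800.00
flange | 3120.00 | 65.00 | 92.00 | 202800.00 | 287040.00
Σ | 4240.00 |  |  | 275600.00 | 331840.00
x_c = 275600.00 / 4240.00 = 65.00 in
y_c = 331840.00 / 4240.00 = 78.26 in

x_c = 65.00 in, y_c = 78.26 in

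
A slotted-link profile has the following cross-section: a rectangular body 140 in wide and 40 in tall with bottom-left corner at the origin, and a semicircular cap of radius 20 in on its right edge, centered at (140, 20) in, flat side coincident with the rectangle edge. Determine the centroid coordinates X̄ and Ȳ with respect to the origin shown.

Part | A | x̄ᵢ | ȳᵢ | A·x̄ᵢ | A·ȳᵢ
rectangular body | 5600.00 | 70.00 | 20.00 | 392000.00 | 112000.00
semicircular end | 628.32 | 148.49 | 20.00 | 93297.93 | 12566.37
Σ | 6228.32 |  |  | 485297.93 | 124566.37
X̄ = 485297.93 / 6228.32 = 77.92 in
Ȳ = 124566.37 / 6228.32 = 20.00 in

X̄ = 77.92 in, Ȳ = 20.00 in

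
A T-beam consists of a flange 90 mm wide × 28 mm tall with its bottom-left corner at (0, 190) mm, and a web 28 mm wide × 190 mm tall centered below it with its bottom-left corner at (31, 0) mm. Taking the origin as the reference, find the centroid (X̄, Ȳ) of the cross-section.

X̄ = 45.00 mm, Ȳ = 130.04 mm

Part | A | x̄ᵢ | ȳᵢ | A·x̄ᵢ | A·ȳᵢ
web | 5320.00 | 45.00 | 95.00 | 239400.00 | 505400.00
flange | 2520.00 | 45.00 | 204.00 | 113400.00 | 514080.00
Σ | 7840.00 |  |  | 352800.00 | 1019480.00
X̄ = 352800.00 / 7840.00 = 45.00 mm
Ȳ = 1019480.00 / 7840.00 = 130.04 mm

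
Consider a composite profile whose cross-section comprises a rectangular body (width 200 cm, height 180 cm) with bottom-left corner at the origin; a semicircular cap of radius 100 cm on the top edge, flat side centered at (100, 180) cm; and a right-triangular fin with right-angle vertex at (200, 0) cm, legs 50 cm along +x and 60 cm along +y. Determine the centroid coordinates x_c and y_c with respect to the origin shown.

x_c = 103.29 cm, y_c = 127.13 cm

Part | A | x̄ᵢ | ȳᵢ | A·x̄ᵢ | A·ȳᵢ
rectangular body | 36000.00 | 100.00 | 90.00 | 3600000.00 | 3240000.00
semicircular top | 15707.96 | 100.00 | 222.44 | 1570796.33 | 3494100.05
triangular fin | 1500.00 | 216.67 | 20.00 | 325000.00 | 30000.00
Σ | 53207.96 |  |  | 5495796.33 | 6764100.05
x_c = 5495796.33 / 53207.96 = 103.29 cm
y_c = 6764100.05 / 53207.96 = 127.13 cm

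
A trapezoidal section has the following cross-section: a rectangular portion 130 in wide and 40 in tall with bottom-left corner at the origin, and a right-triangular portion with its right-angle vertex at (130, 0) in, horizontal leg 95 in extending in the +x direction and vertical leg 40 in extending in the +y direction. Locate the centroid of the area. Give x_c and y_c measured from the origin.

x_c = 90.87 in, y_c = 18.22 in

rectangular portion: A = 130 × 40 = 5200.00, centroid at (65.00, 20.00).
triangular portion: A = ½·95·40 = 1900.00, centroid at (161.67, 13.33).
ΣA = 7100.00 in², ΣAx_c = 645166.67 in³, ΣAy_c = 129333.33 in³.
x_c = 645166.67/7100.00 = 90.87 in; y_c = 129333.33/7100.00 = 18.22 in.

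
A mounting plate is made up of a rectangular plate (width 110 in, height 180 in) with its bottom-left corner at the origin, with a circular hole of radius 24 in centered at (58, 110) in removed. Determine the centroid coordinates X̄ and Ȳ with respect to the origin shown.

X̄ = 54.70 in, Ȳ = 87.99 in

plate: A = 110 × 180 = 19800.00, centroid at (55.00, 90.00).
hole: A = −π·24² = -1809.56, centroid at (58.00, 110.00).
ΣA = 17990.44 in², ΣAX̄ = 984045.67 in³, ΣAȲ = 1582948.69 in³.
X̄ = 984045.67/17990.44 = 54.70 in; Ȳ = 1582948.69/17990.44 = 87.99 in.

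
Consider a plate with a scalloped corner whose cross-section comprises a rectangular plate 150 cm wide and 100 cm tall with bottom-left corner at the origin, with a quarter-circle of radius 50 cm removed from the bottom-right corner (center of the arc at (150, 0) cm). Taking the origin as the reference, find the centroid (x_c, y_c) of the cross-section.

x_c = 66.90 cm, y_c = 54.33 cm

plate: A = 150 × 100 = 15000.00, centroid at (75.00, 50.00).
removed quarter-circle: A = −¼π·50² = -1963.50, centroid at (128.78, 21.22).
ΣA = 13036.50 cm²
ΣAx_c = (15000.00)(75.00) + (-1963.50)(128.78) = 872142.36 cm³
ΣAy_c = (15000.00)(50.00) + (-1963.50)(21.22) = 708333.33 cm³
x_c = 872142.36 / 13036.50 = 66.90 cm
y_c = 708333.33 / 13036.50 = 54.33 cm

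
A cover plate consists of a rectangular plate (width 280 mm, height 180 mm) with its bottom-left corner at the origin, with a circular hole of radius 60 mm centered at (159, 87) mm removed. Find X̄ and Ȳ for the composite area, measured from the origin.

plate: A = 280 × 180 = 50400.00, centroid at (140.00, 90.00).
hole: A = −π·60² = -11309.73, centroid at (159.00, 87.00).
ΣA = 39090.27 mm², ΣAX̄ = 5257752.37 mm³, ΣAȲ = 3552053.18 mm³.
X̄ = 5257752.37/39090.27 = 134.50 mm; Ȳ = 3552053.18/39090.27 = 90.87 mm.

X̄ = 134.50 mm, Ȳ = 90.87 mm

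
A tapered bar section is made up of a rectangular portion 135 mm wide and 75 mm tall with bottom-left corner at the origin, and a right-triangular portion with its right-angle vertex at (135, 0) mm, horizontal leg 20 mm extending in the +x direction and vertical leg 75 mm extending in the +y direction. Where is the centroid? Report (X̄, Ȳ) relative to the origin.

Part | A | x̄ᵢ | ȳᵢ | A·x̄ᵢ | A·ȳᵢ
rectangular portion | 10125.00 | 67.50 | 37.50 | 683437.50 | 379687.50
triangular portion | 750.00 | 141.67 | 25.00 | 106250.00 | 18750.00
Σ | 10875.00 |  |  | 789687.50 | 398437.50
X̄ = 789687.50 / 10875.00 = 72.61 mm
Ȳ = 398437.50 / 10875.00 = 36.64 mm

X̄ = 72.61 mm, Ȳ = 36.64 mm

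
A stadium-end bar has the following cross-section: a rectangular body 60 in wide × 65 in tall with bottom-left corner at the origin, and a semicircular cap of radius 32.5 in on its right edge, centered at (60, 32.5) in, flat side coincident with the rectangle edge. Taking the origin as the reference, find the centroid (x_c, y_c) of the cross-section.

x_c = 43.07 in, y_c = 32.50 in

Part | A | x̄ᵢ | ȳᵢ | A·x̄ᵢ | A·ȳᵢ
rectangular body | 3900.00 | 30.00 | 32.50 | 117000.00 | 126750.00
semicircular end | 1659.15 | 73.79 | 32.50 | 122434.63 | 53922.49
Σ | 5559.15 |  |  | 239434.63 | 180672.49
x_c = 239434.63 / 5559.15 = 43.07 in
y_c = 180672.49 / 5559.15 = 32.50 in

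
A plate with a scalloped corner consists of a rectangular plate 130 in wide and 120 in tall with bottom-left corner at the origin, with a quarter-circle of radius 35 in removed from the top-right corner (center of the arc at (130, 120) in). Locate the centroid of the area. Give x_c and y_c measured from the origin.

x_c = 61.70 in, y_c = 57.03 in

plate: A = 130 × 120 = 15600.00, centroid at (65.00, 60.00).
removed quarter-circle: A = −¼π·35² = -962.11, centroid at (115.15, 105.15).
ΣA = 14637.89 in², ΣAx_c = 903217.01 in³, ΣAy_c = 834838.14 in³.
x_c = 903217.01/14637.89 = 61.70 in; y_c = 834838.14/14637.89 = 57.03 in.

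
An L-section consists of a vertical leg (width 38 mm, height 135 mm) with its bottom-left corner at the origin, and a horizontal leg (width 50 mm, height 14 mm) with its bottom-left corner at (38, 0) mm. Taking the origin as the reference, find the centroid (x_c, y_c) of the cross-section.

Part | A | x̄ᵢ | ȳᵢ | A·x̄ᵢ | A·ȳᵢ
vertical leg | 5130.00 | 19.00 | 67.50 | 97470.00 | 346275.00
horizontal leg | 700.00 | 63.00 | 7.00 | 44100.00 | 4900.00
Σ | 5830.00 |  |  | 141570.00 | 351175.00
x_c = 141570.00 / 5830.00 = 24.28 mm
y_c = 351175.00 / 5830.00 = 60.24 mm

x_c = 24.28 mm, y_c = 60.24 mm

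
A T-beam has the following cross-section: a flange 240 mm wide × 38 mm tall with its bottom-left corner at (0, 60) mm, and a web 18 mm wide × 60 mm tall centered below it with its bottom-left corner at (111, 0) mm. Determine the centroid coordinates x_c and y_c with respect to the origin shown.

web: A = 18 × 60 = 1080.00, centroid at (120.00, 30.00).
flange: A = 240 × 38 = 9120.00, centroid at (120.00, 79.00).
ΣA = 10200.00 mm²
ΣAx_c = (1080.00)(120.00) + (9120.00)(120.00) = 1224000.00 mm³
ΣAy_c = (1080.00)(30.00) + (9120.00)(79.00) = 752880.00 mm³
x_c = 1224000.00 / 10200.00 = 120.00 mm
y_c = 752880.00 / 10200.00 = 73.81 mm

x_c = 120.00 mm, y_c = 73.81 mm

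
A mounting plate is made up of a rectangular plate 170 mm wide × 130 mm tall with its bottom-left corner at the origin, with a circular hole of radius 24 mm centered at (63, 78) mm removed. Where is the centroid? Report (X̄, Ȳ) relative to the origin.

plate: A = 170 × 130 = 22100.00, centroid at (85.00, 65.00).
hole: A = −π·24² = -1809.56, centroid at (63.00, 78.00).
ΣA = 20290.44 mm²
ΣAX̄ = (22100.00)(85.00) + (-1809.56)(63.00) = 1764497.89 mm³
ΣAȲ = (22100.00)(65.00) + (-1809.56)(78.00) = 1295354.53 mm³
X̄ = 1764497.89 / 20290.44 = 86.96 mm
Ȳ = 1295354.53 / 20290.44 = 63.84 mm

X̄ = 86.96 mm, Ȳ = 63.84 mm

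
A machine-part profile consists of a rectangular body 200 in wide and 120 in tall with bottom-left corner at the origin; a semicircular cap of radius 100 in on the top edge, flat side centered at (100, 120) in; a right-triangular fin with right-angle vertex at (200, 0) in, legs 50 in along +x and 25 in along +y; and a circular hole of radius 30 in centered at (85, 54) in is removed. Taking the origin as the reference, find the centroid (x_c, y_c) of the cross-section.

rectangular body: A = 200 × 120 = 24000.00, centroid at (100.00, 60.00).
semicircular top: A = ½π·100² = 15707.96, centroid at (100.00, 162.44).
triangular fin: A = ½·50·25 = 625.00, centroid at (216.67, 8.33).
hole: A = −π·30² = -2827.43, centroid at (85.00, 54.00).
ΣA = 37505.53 in²
ΣAx_c = (24000.00)(100.00) + (15707.96)(100.00) + (625.00)(216.67) + (-2827.43)(85.00) = 3865881.16 in³
ΣAy_c = (24000.00)(60.00) + (15707.96)(162.44) + (625.00)(8.33) + (-2827.43)(54.00) = 3844149.19 in³
x_c = 3865881.16 / 37505.53 = 103.07 in
y_c = 3844149.19 / 37505.53 = 102.50 in

x_c = 103.07 in, y_c = 102.50 in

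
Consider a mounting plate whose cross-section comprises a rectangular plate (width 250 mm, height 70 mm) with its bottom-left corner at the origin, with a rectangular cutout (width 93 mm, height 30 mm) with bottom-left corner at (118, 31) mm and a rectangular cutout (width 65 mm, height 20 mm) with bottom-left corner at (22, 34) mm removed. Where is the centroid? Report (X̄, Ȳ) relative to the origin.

X̄ = 123.62 mm, Ȳ = 31.84 mm

Part | A | x̄ᵢ | ȳᵢ | A·x̄ᵢ | A·ȳᵢ
plate | 17500.00 | 125.00 | 35.00 | 2187500.00 | 612500.00
hole 1 | -2790.00 | 164.50 | 46.00 | -458955.00 | -128340.00
hole 2 | -1300.00 | 54.50 | 44.00 | -70850.00 | -57200.00
Σ | 13410.00 |  |  | 1657695.00 | 426960.00
X̄ = 1657695.00 / 13410.00 = 123.62 mm
Ȳ = 426960.00 / 13410.00 = 31.84 mm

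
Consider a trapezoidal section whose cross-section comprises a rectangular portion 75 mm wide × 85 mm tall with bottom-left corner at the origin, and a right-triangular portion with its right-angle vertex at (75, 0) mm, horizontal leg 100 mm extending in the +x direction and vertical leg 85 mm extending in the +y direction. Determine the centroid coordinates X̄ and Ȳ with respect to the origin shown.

rectangular portion: A = 75 × 85 = 6375.00, centroid at (37.50, 42.50).
triangular portion: A = ½·100·85 = 4250.00, centroid at (108.33, 28.33).
ΣA = 10625.00 mm², ΣAX̄ = 699479.17 mm³, ΣAȲ = 391354.17 mm³.
X̄ = 699479.17/10625.00 = 65.83 mm; Ȳ = 391354.17/10625.00 = 36.83 mm.

X̄ = 65.83 mm, Ȳ = 36.83 mm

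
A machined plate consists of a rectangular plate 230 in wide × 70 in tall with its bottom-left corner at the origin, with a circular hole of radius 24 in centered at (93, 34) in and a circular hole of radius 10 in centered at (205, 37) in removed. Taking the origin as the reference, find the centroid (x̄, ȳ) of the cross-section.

plate: A = 230 × 70 = 16100.00, centroid at (115.00, 35.00).
hole 1: A = −π·24² = -1809.56, centroid at (93.00, 34.00).
hole 2: A = −π·10² = -314.16, centroid at (205.00, 37.00).
ΣA = 13976.28 in², ΣAx̄ = 1618808.52 in³, ΣAȳ = 490351.16 in³.
x̄ = 1618808.52/13976.28 = 115.83 in; ȳ = 490351.16/13976.28 = 35.08 in.

x̄ = 115.83 in, ȳ = 35.08 in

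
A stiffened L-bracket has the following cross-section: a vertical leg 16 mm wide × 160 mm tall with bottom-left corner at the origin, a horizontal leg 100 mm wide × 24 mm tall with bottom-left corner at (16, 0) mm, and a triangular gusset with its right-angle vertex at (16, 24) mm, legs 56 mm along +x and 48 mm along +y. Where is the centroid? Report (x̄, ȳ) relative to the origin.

vertical leg: A = 16 × 160 = 2560.00, centroid at (8.00, 80.00).
horizontal leg: A = 100 × 24 = 2400.00, centroid at (66.00, 12.00).
gusset: A = ½·56·48 = 1344.00, centroid at (34.67, 40.00).
ΣA = 6304.00 mm², ΣAx̄ = 225472.00 mm³, ΣAȳ = 287360.00 mm³.
x̄ = 225472.00/6304.00 = 35.77 mm; ȳ = 287360.00/6304.00 = 45.58 mm.

x̄ = 35.77 mm, ȳ = 45.58 mm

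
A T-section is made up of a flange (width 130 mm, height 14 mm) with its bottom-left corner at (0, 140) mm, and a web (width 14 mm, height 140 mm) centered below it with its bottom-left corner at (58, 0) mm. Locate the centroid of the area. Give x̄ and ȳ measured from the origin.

web: A = 14 × 140 = 1960.00, centroid at (65.00, 70.00).
flange: A = 130 × 14 = 1820.00, centroid at (65.00, 147.00).
ΣA = 3780.00 mm²
ΣAx̄ = (1960.00)(65.00) + (1820.00)(65.00) = 245700.00 mm³
ΣAȳ = (1960.00)(70.00) + (1820.00)(147.00) = 404740.00 mm³
x̄ = 245700.00 / 3780.00 = 65.00 mm
ȳ = 404740.00 / 3780.00 = 107.07 mm

x̄ = 65.00 mm, ȳ = 107.07 mm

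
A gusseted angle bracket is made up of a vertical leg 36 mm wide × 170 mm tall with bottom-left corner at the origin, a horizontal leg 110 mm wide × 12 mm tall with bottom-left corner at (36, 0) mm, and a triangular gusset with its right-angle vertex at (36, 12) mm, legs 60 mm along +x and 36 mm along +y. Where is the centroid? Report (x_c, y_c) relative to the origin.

x_c = 34.13 mm, y_c = 65.03 mm

Part | A | x̄ᵢ | ȳᵢ | A·x̄ᵢ | A·ȳᵢ
vertical leg | 6120.00 | 18.00 | 85.00 | 110160.00 | 520200.00
horizontal leg | 1320.00 | 91.00 | 6.00 | 120120.00 | 7920.00
gusset | 1080.00 | 56.00 | 24.00 | 60480.00 | 25920.00
Σ | 8520.00 |  |  | 290760.00 | 554040.00
x_c = 290760.00 / 8520.00 = 34.13 mm
y_c = 554040.00 / 8520.00 = 65.03 mm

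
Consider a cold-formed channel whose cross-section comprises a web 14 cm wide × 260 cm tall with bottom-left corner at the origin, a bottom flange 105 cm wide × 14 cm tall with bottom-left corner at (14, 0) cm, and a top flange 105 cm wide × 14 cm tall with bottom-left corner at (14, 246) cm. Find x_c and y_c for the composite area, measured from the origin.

web: A = 14 × 260 = 3640.00, centroid at (7.00, 130.00).
bottom flange: A = 105 × 14 = 1470.00, centroid at (66.50, 7.00).
top flange: A = 105 × 14 = 1470.00, centroid at (66.50, 253.00).
ΣA = 6580.00 cm²
ΣAx_c = (3640.00)(7.00) + (1470.00)(66.50) + (1470.00)(66.50) = 220990.00 cm³
ΣAy_c = (3640.00)(130.00) + (1470.00)(7.00) + (1470.00)(253.00) = 855400.00 cm³
x_c = 220990.00 / 6580.00 = 33.59 cm
y_c = 855400.00 / 6580.00 = 130.00 cm

x_c = 33.59 cm, y_c = 130.00 cm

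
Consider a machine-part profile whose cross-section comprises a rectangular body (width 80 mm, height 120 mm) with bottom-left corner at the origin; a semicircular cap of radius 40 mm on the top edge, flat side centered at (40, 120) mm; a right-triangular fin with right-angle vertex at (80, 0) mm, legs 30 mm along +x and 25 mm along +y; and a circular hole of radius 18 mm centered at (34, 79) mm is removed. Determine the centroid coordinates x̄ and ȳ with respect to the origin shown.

x̄ = 42.17 mm, ȳ = 73.49 mm

Part | A | x̄ᵢ | ȳᵢ | A·x̄ᵢ | A·ȳᵢ
rectangular body | 9600.00 | 40.00 | 60.00 | 384000.00 | 576000.00
semicircular top | 2513.27 | 40.00 | 136.98 | 100530.96 | 344259.56
triangular fin | 375.00 | 90.00 | 8.33 | 33750.00 | 3125.00
hole | -1017.88 | 34.00 | 79.00 | -34607.78 | -80412.21
Σ | 11470.40 |  |  | 483673.18 | 842972.36
x̄ = 483673.18 / 11470.40 = 42.17 mm
ȳ = 842972.36 / 11470.40 = 73.49 mm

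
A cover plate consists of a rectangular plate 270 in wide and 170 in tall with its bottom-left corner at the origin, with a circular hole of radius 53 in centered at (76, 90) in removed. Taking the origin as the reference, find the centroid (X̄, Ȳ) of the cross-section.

plate: A = 270 × 170 = 45900.00, centroid at (135.00, 85.00).
hole: A = −π·53² = -8824.73, centroid at (76.00, 90.00).
ΣA = 37075.27 in², ΣAX̄ = 5525820.23 in³, ΣAȲ = 3107273.96 in³.
X̄ = 5525820.23/37075.27 = 149.04 in; Ȳ = 3107273.96/37075.27 = 83.81 in.

X̄ = 149.04 in, Ȳ = 83.81 in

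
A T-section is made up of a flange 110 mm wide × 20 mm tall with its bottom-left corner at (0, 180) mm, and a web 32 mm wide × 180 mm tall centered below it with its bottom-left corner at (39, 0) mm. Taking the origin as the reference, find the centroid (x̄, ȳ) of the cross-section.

Part | A | x̄ᵢ | ȳᵢ | A·x̄ᵢ | A·ȳᵢ
web | 5760.00 | 55.00 | 90.00 | 316800.00 | 518400.00
flange | 2200.00 | 55.00 | 190.00 | 121000.00 | 418000.00
Σ | 7960.00 |  |  | 437800.00 | 936400.00
x̄ = 437800.00 / 7960.00 = 55.00 mm
ȳ = 936400.00 / 7960.00 = 117.64 mm

x̄ = 55.00 mm, ȳ = 117.64 mm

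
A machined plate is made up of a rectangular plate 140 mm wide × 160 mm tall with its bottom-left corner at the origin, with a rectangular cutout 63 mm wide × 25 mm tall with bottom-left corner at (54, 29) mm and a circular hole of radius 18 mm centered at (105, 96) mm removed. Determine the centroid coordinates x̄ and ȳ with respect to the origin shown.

x̄ = 66.97 mm, ȳ = 82.24 mm

plate: A = 140 × 160 = 22400.00, centroid at (70.00, 80.00).
hole 1: A = −(63 × 25) = -1575.00, centroid at (85.50, 41.50).
hole 2: A = −π·18² = -1017.88, centroid at (105.00, 96.00).
ΣA = 19807.12 mm², ΣAx̄ = 1326460.52 mm³, ΣAȳ = 1628921.40 mm³.
x̄ = 1326460.52/19807.12 = 66.97 mm; ȳ = 1628921.40/19807.12 = 82.24 mm.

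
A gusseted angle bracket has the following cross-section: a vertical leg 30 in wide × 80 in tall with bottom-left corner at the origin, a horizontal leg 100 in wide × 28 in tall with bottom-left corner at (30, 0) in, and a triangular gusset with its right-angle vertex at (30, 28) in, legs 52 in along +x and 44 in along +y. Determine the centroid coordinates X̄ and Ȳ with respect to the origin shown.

Part | A | x̄ᵢ | ȳᵢ | A·x̄ᵢ | A·ȳᵢ
vertical leg | 2400.00 | 15.00 | 40.00 | 36000.00 | 96000.00
horizontal leg | 2800.00 | 80.00 | 14.00 | 224000.00 | 39200.00
gusset | 1144.00 | 47.33 | 42.67 | 54149.33 | 48810.67
Σ | 6344.00 |  |  | 314149.33 | 184010.67
X̄ = 314149.33 / 6344.00 = 49.52 in
Ȳ = 184010.67 / 6344.00 = 29.01 in

X̄ = 49.52 in, Ȳ = 29.01 in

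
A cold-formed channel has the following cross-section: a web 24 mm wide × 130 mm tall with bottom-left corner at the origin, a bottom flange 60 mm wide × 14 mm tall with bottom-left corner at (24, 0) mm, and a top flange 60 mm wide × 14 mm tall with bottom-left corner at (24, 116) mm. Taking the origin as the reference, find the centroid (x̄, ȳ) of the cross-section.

Part | A | x̄ᵢ | ȳᵢ | A·x̄ᵢ | A·ȳᵢ
web | 3120.00 | 12.00 | 65.00 | 37440.00 | 202800.00
bottom flange | 840.00 | 54.00 | 7.00 | 45360.00 | 5880.00
top flange | 840.00 | 54.00 | 123.00 | 45360.00 | 103320.00
Σ | 4800.00 |  |  | 128160.00 | 312000.00
x̄ = 128160.00 / 4800.00 = 26.70 mm
ȳ = 312000.00 / 4800.00 = 65.00 mm

x̄ = 26.70 mm, ȳ = 65.00 mm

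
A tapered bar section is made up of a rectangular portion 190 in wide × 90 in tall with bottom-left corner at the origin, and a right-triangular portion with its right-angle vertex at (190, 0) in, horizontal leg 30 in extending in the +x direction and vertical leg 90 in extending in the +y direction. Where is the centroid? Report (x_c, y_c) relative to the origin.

x_c = 102.68 in, y_c = 43.90 in

rectangular portion: A = 190 × 90 = 17100.00, centroid at (95.00, 45.00).
triangular portion: A = ½·30·90 = 1350.00, centroid at (200.00, 30.00).
ΣA = 18450.00 in², ΣAx_c = 1894500.00 in³, ΣAy_c = 810000.00 in³.
x_c = 1894500.00/18450.00 = 102.68 in; y_c = 810000.00/18450.00 = 43.90 in.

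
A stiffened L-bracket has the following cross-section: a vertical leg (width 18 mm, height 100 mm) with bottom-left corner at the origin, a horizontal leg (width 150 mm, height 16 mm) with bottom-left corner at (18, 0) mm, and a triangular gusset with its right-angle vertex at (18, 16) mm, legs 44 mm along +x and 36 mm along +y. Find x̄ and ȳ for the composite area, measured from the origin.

vertical leg: A = 18 × 100 = 1800.00, centroid at (9.00, 50.00).
horizontal leg: A = 150 × 16 = 2400.00, centroid at (93.00, 8.00).
gusset: A = ½·44·36 = 792.00, centroid at (32.67, 28.00).
ΣA = 4992.00 mm², ΣAx̄ = 265272.00 mm³, ΣAȳ = 131376.00 mm³.
x̄ = 265272.00/4992.00 = 53.14 mm; ȳ = 131376.00/4992.00 = 26.32 mm.

x̄ = 53.14 mm, ȳ = 26.32 mm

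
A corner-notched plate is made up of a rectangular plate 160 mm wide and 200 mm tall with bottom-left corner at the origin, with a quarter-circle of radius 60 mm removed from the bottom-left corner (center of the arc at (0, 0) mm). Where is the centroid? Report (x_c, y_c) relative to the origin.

Part | A | x̄ᵢ | ȳᵢ | A·x̄ᵢ | A·ȳᵢ
plate | 32000.00 | 80.00 | 100.00 | 2560000.00 | 3200000.00
removed quarter-circle | -2827.43 | 25.46 | 25.46 | -72000.00 | -72000.00
Σ | 29172.57 |  |  | 2488000.00 | 3128000.00
x_c = 2488000.00 / 29172.57 = 85.29 mm
y_c = 3128000.00 / 29172.57 = 107.22 mm

x_c = 85.29 mm, y_c = 107.22 mm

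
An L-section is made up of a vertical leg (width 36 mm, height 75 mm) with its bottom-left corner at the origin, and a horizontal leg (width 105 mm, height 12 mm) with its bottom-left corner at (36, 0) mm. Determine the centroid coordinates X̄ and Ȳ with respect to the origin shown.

vertical leg: A = 36 × 75 = 2700.00, centroid at (18.00, 37.50).
horizontal leg: A = 105 × 12 = 1260.00, centroid at (88.50, 6.00).
ΣA = 3960.00 mm², ΣAX̄ = 160110.00 mm³, ΣAȲ = 108810.00 mm³.
X̄ = 160110.00/3960.00 = 40.43 mm; Ȳ = 108810.00/3960.00 = 27.48 mm.

X̄ = 40.43 mm, Ȳ = 27.48 mm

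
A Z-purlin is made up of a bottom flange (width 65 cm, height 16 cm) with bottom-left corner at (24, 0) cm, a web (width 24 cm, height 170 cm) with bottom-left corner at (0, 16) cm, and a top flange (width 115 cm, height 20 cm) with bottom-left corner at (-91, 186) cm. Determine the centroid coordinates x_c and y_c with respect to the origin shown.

x_c = 4.13 cm, y_c = 117.41 cm

bottom flange: A = 65 × 16 = 1040.00, centroid at (56.50, 8.00).
web: A = 24 × 170 = 4080.00, centroid at (12.00, 101.00).
top flange: A = 115 × 20 = 2300.00, centroid at (-33.50, 196.00).
ΣA = 7420.00 cm², ΣAx_c = 30670.00 cm³, ΣAy_c = 871200.00 cm³.
x_c = 30670.00/7420.00 = 4.13 cm; y_c = 871200.00/7420.00 = 117.41 cm.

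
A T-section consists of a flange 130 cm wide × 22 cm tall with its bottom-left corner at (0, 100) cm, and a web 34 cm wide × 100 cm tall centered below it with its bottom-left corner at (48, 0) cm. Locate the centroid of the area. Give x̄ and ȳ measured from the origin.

Part | A | x̄ᵢ | ȳᵢ | A·x̄ᵢ | A·ȳᵢ
web | 3400.00 | 65.00 | 50.00 | 221000.00 | 170000.00
flange | 2860.00 | 65.00 | 111.00 | 185900.00 | 317460.00
Σ | 6260.00 |  |  | 406900.00 | 487460.00
x̄ = 406900.00 / 6260.00 = 65.00 cm
ȳ = 487460.00 / 6260.00 = 77.87 cm

x̄ = 65.00 cm, ȳ = 77.87 cm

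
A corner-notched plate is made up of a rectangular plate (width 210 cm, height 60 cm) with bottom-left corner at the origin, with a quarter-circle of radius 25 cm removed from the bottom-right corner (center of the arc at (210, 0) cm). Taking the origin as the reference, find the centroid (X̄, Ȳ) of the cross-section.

plate: A = 210 × 60 = 12600.00, centroid at (105.00, 30.00).
removed quarter-circle: A = −¼π·25² = -490.87, centroid at (199.39, 10.61).
ΣA = 12109.13 cm²
ΣAX̄ = (12600.00)(105.00) + (-490.87)(199.39) = 1225124.82 cm³
ΣAȲ = (12600.00)(30.00) + (-490.87)(10.61) = 372791.67 cm³
X̄ = 1225124.82 / 12109.13 = 101.17 cm
Ȳ = 372791.67 / 12109.13 = 30.79 cm

X̄ = 101.17 cm, Ȳ = 30.79 cm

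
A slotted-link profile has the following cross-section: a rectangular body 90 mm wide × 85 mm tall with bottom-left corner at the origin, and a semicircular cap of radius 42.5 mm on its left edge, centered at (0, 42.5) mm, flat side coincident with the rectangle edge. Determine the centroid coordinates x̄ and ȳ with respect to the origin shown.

x̄ = 27.95 mm, ȳ = 42.50 mm

rectangular body: A = 90 × 85 = 7650.00, centroid at (45.00, 42.50).
semicircular end: A = ½π·42.5² = 2837.25, centroid at (-18.04, 42.50).
ΣA = 10487.25 mm², ΣAx̄ = 293072.92 mm³, ΣAȳ = 445708.16 mm³.
x̄ = 293072.92/10487.25 = 27.95 mm; ȳ = 445708.16/10487.25 = 42.50 mm.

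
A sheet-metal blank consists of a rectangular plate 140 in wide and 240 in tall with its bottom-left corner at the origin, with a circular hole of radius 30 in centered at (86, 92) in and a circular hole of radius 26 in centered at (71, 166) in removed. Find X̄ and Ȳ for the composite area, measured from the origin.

X̄ = 68.35 in, Ȳ = 119.35 in

plate: A = 140 × 240 = 33600.00, centroid at (70.00, 120.00).
hole 1: A = −π·30² = -2827.43, centroid at (86.00, 92.00).
hole 2: A = −π·26² = -2123.72, centroid at (71.00, 166.00).
ΣA = 28648.85 in², ΣAX̄ = 1958056.85 in³, ΣAȲ = 3419339.17 in³.
X̄ = 1958056.85/28648.85 = 68.35 in; Ȳ = 3419339.17/28648.85 = 119.35 in.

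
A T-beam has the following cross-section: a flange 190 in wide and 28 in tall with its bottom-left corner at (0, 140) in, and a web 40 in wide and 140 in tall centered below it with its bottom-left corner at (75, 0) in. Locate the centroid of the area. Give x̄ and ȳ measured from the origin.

x̄ = 95.00 in, ȳ = 110.92 in

web: A = 40 × 140 = 5600.00, centroid at (95.00, 70.00).
flange: A = 190 × 28 = 5320.00, centroid at (95.00, 154.00).
ΣA = 10920.00 in², ΣAx̄ = 1037400.00 in³, ΣAȳ = 1211280.00 in³.
x̄ = 1037400.00/10920.00 = 95.00 in; ȳ = 1211280.00/10920.00 = 110.92 in.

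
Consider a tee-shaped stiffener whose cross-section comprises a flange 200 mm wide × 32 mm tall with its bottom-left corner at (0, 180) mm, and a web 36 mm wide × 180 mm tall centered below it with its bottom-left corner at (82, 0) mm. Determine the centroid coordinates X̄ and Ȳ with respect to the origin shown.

X̄ = 100.00 mm, Ȳ = 142.67 mm

web: A = 36 × 180 = 6480.00, centroid at (100.00, 90.00).
flange: A = 200 × 32 = 6400.00, centroid at (100.00, 196.00).
ΣA = 12880.00 mm², ΣAX̄ = 1288000.00 mm³, ΣAȲ = 1837600.00 mm³.
X̄ = 1288000.00/12880.00 = 100.00 mm; Ȳ = 1837600.00/12880.00 = 142.67 mm.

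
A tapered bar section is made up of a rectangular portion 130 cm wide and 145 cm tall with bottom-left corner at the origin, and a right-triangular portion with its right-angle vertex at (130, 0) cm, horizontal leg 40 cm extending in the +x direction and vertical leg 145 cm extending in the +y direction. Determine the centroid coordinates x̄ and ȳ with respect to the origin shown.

rectangular portion: A = 130 × 145 = 18850.00, centroid at (65.00, 72.50).
triangular portion: A = ½·40·145 = 2900.00, centroid at (143.33, 48.33).
ΣA = 21750.00 cm², ΣAx̄ = 1640916.67 cm³, ΣAȳ = 1506791.67 cm³.
x̄ = 1640916.67/21750.00 = 75.44 cm; ȳ = 1506791.67/21750.00 = 69.28 cm.

x̄ = 75.44 cm, ȳ = 69.28 cm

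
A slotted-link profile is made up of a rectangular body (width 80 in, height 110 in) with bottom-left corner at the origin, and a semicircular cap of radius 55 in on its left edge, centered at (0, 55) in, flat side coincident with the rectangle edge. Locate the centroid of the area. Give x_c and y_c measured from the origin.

x_c = 17.79 in, y_c = 55.00 in

Part | A | x̄ᵢ | ȳᵢ | A·x̄ᵢ | A·ȳᵢ
rectangular body | 8800.00 | 40.00 | 55.00 | 352000.00 | 484000.00
semicircular end | 4751.66 | -23.34 | 55.00 | -110916.67 | 261341.24
Σ | 13551.66 |  |  | 241083.33 | 745341.24
x_c = 241083.33 / 13551.66 = 17.79 in
y_c = 745341.24 / 13551.66 = 55.00 in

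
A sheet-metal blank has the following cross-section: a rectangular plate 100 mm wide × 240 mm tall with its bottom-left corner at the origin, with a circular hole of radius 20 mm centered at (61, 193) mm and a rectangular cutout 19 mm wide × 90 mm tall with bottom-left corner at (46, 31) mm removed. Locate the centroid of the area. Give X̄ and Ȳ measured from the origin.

X̄ = 48.90 mm, Ȳ = 119.22 mm

plate: A = 100 × 240 = 24000.00, centroid at (50.00, 120.00).
hole 1: A = −π·20² = -1256.64, centroid at (61.00, 193.00).
hole 2: A = −(19 × 90) = -1710.00, centroid at (55.50, 76.00).
ΣA = 21033.36 mm², ΣAX̄ = 1028440.14 mm³, ΣAȲ = 2507509.05 mm³.
X̄ = 1028440.14/21033.36 = 48.90 mm; Ȳ = 2507509.05/21033.36 = 119.22 mm.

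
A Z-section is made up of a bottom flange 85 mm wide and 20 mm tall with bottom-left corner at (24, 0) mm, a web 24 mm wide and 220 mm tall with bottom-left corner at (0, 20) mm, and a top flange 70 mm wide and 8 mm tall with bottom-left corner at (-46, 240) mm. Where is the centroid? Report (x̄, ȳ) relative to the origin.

x̄ = 22.58 mm, ȳ = 111.41 mm

Part | A | x̄ᵢ | ȳᵢ | A·x̄ᵢ | A·ȳᵢ
bottom flange | 1700.00 | 66.50 | 10.00 | 113050.00 | 17000.00
web | 5280.00 | 12.00 | 130.00 | 63360.00 | 686400.00
top flange | 560.00 | -11.00 | 244.00 | -6160.00 | 136640.00
Σ | 7540.00 |  |  | 170250.00 | 840040.00
x̄ = 170250.00 / 7540.00 = 22.58 mm
ȳ = 840040.00 / 7540.00 = 111.41 mm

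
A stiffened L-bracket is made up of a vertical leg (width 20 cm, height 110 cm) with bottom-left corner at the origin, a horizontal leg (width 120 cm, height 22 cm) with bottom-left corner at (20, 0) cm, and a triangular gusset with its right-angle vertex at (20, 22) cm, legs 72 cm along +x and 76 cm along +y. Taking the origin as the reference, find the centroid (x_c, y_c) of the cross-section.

x_c = 46.67 cm, y_c = 36.90 cm

Part | A | x̄ᵢ | ȳᵢ | A·x̄ᵢ | A·ȳᵢ
vertical leg | 2200.00 | 10.00 | 55.00 | 22000.00 | 121000.00
horizontal leg | 2640.00 | 80.00 | 11.00 | 211200.00 | 29040.00
gusset | 2736.00 | 44.00 | 47.33 | 120384.00 | 129504.00
Σ | 7576.00 |  |  | 353584.00 | 279544.00
x_c = 353584.00 / 7576.00 = 46.67 cm
y_c = 279544.00 / 7576.00 = 36.90 cm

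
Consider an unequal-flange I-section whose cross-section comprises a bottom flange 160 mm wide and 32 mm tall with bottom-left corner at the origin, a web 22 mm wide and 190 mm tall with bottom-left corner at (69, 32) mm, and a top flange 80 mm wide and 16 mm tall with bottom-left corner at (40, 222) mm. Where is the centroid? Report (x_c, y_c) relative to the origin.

x_c = 80.00 mm, y_c = 85.74 mm

bottom flange: A = 160 × 32 = 5120.00, centroid at (80.00, 16.00).
web: A = 22 × 190 = 4180.00, centroid at (80.00, 127.00).
top flange: A = 80 × 16 = 1280.00, centroid at (80.00, 230.00).
ΣA = 10580.00 mm², ΣAx_c = 846400.00 mm³, ΣAy_c = 907180.00 mm³.
x_c = 846400.00/10580.00 = 80.00 mm; y_c = 907180.00/10580.00 = 85.74 mm.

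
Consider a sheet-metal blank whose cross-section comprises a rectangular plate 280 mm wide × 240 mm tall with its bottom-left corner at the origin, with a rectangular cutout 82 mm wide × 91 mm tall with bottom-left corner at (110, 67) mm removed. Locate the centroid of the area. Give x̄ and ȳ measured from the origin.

x̄ = 138.63 mm, ȳ = 120.94 mm

Part | A | x̄ᵢ | ȳᵢ | A·x̄ᵢ | A·ȳᵢ
plate | 67200.00 | 140.00 | 120.00 | 9408000.00 | 8064000.00
hole | -7462.00 | 151.00 | 112.50 | -1126762.00 | -839475.00
Σ | 59738.00 |  |  | 8281238.00 | 7224525.00
x̄ = 8281238.00 / 59738.00 = 138.63 mm
ȳ = 7224525.00 / 59738.00 = 120.94 mm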